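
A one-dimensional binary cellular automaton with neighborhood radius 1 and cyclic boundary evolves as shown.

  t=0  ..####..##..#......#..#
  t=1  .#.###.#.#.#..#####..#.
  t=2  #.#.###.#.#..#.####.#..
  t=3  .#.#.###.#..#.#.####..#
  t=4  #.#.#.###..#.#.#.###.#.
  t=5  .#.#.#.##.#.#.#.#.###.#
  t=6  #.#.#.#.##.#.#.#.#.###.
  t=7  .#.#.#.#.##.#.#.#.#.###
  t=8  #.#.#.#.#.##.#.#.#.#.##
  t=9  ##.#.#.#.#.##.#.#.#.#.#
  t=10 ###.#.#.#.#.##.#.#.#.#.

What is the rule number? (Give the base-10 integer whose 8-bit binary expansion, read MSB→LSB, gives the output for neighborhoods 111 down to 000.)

  nb ###: next=#  (t=0,i=3, bit7=1)
  nb ##.: next=#  (t=0,i=5, bit6=1)
  nb #.#: next=#  (t=1,i=2, bit5=1)
  nb #..: next=.  (t=0,i=0, bit4=0)
  nb .##: next=.  (t=0,i=2, bit3=0)
  nb .#.: next=.  (t=0,i=12, bit2=0)
  nb ..#: next=#  (t=0,i=1, bit1=1)
  nb ...: next=#  (t=0,i=14, bit0=1)
  bits 11100011 = 227

227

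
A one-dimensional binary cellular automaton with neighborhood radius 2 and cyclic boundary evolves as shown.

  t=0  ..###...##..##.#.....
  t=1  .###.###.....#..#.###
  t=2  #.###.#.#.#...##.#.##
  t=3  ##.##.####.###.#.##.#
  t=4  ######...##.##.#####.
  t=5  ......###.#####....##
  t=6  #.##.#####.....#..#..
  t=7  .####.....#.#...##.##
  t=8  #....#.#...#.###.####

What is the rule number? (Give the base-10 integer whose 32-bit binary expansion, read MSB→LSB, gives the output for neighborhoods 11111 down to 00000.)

  nb #####: next=.  (t=4,i=2, bit31=0)
  nb ####.: next=.  (t=3,i=8, bit30=0)
  nb ###.#: next=#  (t=1,i=3, bit29=1)
  nb ###..: next=.  (t=0,i=4, bit28=0)
  nb ##.##: next=#  (t=1,i=0, bit27=1)
  nb ##.#.: next=.  (t=0,i=14, bit26=0)
  nb ##..#: next=.  (t=0,i=10, bit25=0)
  nb ##...: next=#  (t=0,i=5, bit24=1)
  nb #.###: next=.  (t=1,i=1, bit23=0)
  nb #.##.: next=#  (t=3,i=3, bit22=1)
  nb #.#.#: next=#  (t=2,i=6, bit21=1)
  nb #.#..: next=.  (t=0,i=15, bit20=0)
  nb #..##: next=.  (t=0,i=11, bit19=0)
  nb #..#.: next=#  (t=1,i=15, bit18=1)
  nb #...#: next=#  (t=0,i=6, bit17=1)
  nb #....: next=.  (t=0,i=17, bit16=0)
  nb .####: next=.  (t=3,i=7, bit15=0)
  nb .###.: next=#  (t=0,i=3, bit14=1)
  nb .##.#: next=#  (t=0,i=13, bit13=1)
  nb .##..: next=.  (t=0,i=9, bit12=0)
  nb .#.##: next=#  (t=1,i=17, bit11=1)
  nb .#.#.: next=#  (t=2,i=7, bit10=1)
  nb .#..#: next=#  (t=1,i=14, bit9=1)
  nb .#...: next=#  (t=0,i=16, bit8=1)
  nb ..###: next=#  (t=0,i=2, bit7=1)
  nb ..##.: next=.  (t=0,i=8, bit6=0)
  nb ..#.#: next=.  (t=1,i=16, bit5=0)
  nb ..#..: next=.  (t=1,i=13, bit4=0)
  nb ...##: next=#  (t=0,i=1, bit3=1)
  nb ...#.: next=.  (t=1,i=12, bit2=0)
  nb ....#: next=.  (t=0,i=0, bit1=0)
  nb .....: next=#  (t=0,i=18, bit0=1)
  bits 00101001011001100110111110001001 = 694579081

694579081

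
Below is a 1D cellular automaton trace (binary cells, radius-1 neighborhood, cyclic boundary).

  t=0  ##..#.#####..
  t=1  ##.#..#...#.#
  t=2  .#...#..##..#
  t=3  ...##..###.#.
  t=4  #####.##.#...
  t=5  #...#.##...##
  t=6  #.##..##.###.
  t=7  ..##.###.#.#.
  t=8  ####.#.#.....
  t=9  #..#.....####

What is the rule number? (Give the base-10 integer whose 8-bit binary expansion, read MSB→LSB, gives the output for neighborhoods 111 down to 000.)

  ### -> .   bit 7 = 0  t=0,i=7
  ##. -> #   bit 6 = 1  t=0,i=1
  #.# -> .   bit 5 = 0  t=0,i=5
  #.. -> .   bit 4 = 0  t=0,i=2
  .## -> #   bit 3 = 1  t=0,i=0
  .#. -> .   bit 2 = 0  t=0,i=4
  ..# -> #   bit 1 = 1  t=0,i=3
  ... -> #   bit 0 = 1  t=1,i=8
  bits 01001011 = 75

75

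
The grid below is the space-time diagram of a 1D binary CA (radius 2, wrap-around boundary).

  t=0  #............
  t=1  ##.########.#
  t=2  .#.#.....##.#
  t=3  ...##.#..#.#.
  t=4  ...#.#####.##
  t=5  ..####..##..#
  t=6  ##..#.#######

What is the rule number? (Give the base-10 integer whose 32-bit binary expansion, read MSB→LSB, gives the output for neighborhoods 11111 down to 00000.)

1721506677

  nb #####: next=.  (t=1,i=5, bit31=0)
  nb ####.: next=#  (t=1,i=9, bit30=1)
  nb ###.#: next=#  (t=1,i=1, bit29=1)
  nb ###..: next=.  (t=5,i=5, bit28=0)
  nb ##.##: next=.  (t=1,i=2, bit27=0)
  nb ##.#.: next=#  (t=2,i=11, bit26=1)
  nb ##..#: next=#  (t=5,i=6, bit25=1)
  nb ##...: next=.  (t=4,i=0, bit24=0)
  nb #.###: next=#  (t=1,i=3, bit23=1)
  nb #.##.: next=.  (t=4,i=11, bit22=0)
  nb #.#.#: next=.  (t=2,i=1, bit21=0)
  nb #.#..: next=#  (t=2,i=3, bit20=1)
  nb #..##: next=#  (t=5,i=1, bit19=1)
  nb #..#.: next=#  (t=3,i=8, bit18=1)
  nb #...#: next=.  (t=4,i=1, bit17=0)
  nb #....: next=.  (t=0,i=2, bit16=0)
  nb .####: next=.  (t=1,i=4, bit15=0)
  nb .###.: next=.  (t=1,i=0, bit14=0)
  nb .##.#: next=.  (t=2,i=10, bit13=0)
  nb .##..: next=#  (t=4,i=12, bit12=1)
  nb .#.##: next=#  (t=4,i=4, bit11=1)
  nb .#.#.: next=.  (t=2,i=0, bit10=0)
  nb .#..#: next=#  (t=3,i=7, bit9=1)
  nb .#...: next=#  (t=0,i=1, bit8=1)
  nb ..###: next=.  (t=5,i=2, bit7=0)
  nb ..##.: next=#  (t=2,i=9, bit6=1)
  nb ..#.#: next=#  (t=3,i=9, bit5=1)
  nb ..#..: next=#  (t=0,i=0, bit4=1)
  nb ...##: next=.  (t=2,i=8, bit3=0)
  nb ...#.: next=#  (t=0,i=12, bit2=1)
  nb ....#: next=.  (t=0,i=11, bit1=0)
  nb .....: next=#  (t=0,i=3, bit0=1)
  bits 01100110100111000001101101110101 = 1721506677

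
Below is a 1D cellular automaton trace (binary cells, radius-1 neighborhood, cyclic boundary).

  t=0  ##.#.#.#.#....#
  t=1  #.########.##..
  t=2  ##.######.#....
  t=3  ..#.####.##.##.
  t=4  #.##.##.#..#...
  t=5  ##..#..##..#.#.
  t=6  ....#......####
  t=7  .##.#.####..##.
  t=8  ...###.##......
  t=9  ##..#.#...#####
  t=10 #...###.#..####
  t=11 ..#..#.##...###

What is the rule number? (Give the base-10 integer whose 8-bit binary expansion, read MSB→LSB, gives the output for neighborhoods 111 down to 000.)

  ### -> #   bit 7 = 1  t=0,i=0
  ##. -> .   bit 6 = 0  t=0,i=1
  #.# -> #   bit 5 = 1  t=0,i=2
  #.. -> .   bit 4 = 0  t=0,i=10
  .## -> .   bit 3 = 0  t=0,i=14
  .#. -> #   bit 2 = 1  t=0,i=3
  ..# -> .   bit 1 = 0  t=0,i=13
  ... -> #   bit 0 = 1  t=0,i=11
  bits 10100101 = 165

165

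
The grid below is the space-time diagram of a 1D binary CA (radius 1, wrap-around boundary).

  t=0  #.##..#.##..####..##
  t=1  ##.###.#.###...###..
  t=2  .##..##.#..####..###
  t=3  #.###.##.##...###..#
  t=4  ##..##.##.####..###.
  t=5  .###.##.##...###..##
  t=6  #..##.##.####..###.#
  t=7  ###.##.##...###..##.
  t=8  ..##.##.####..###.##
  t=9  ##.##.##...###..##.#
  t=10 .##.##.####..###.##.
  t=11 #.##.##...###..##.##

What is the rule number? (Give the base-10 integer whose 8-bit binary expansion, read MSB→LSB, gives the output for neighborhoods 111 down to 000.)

  [7] ### => .  t=0,i=13
  [6] ##. => #  t=0,i=0
  [5] #.# => #  t=0,i=1
  [4] #.. => #  t=0,i=4
  [3] .## => .  t=0,i=2
  [2] .#. => .  t=0,i=6
  [1] ..# => #  t=0,i=5
  [0] ... => #  t=1,i=13
  bits 01110011 = 115

115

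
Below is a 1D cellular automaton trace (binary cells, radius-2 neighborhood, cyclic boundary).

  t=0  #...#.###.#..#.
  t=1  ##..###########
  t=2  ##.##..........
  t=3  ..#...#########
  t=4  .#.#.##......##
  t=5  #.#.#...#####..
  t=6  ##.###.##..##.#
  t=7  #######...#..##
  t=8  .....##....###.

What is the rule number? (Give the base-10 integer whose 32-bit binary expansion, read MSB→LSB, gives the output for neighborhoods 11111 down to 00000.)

2090684331

  nb #####: next=.  (t=1,i=6, bit31=0)
  nb ####.: next=#  (t=1,i=0, bit30=1)
  nb ###.#: next=#  (t=0,i=8, bit29=1)
  nb ###..: next=#  (t=1,i=1, bit28=1)
  nb ##.##: next=#  (t=2,i=2, bit27=1)
  nb ##.#.: next=#  (t=0,i=9, bit26=1)
  nb ##..#: next=.  (t=1,i=2, bit25=0)
  nb ##...: next=.  (t=2,i=5, bit24=0)
  nb #.###: next=#  (t=0,i=6, bit23=1)
  nb #.##.: next=.  (t=2,i=3, bit22=0)
  nb #.#.#: next=.  (t=4,i=1, bit21=0)
  nb #.#..: next=#  (t=0,i=0, bit20=1)
  nb #..##: next=#  (t=1,i=3, bit19=1)
  nb #..#.: next=#  (t=0,i=12, bit18=1)
  nb #...#: next=.  (t=0,i=2, bit17=0)
  nb #....: next=#  (t=2,i=6, bit16=1)
  nb .####: next=.  (t=1,i=5, bit15=0)
  nb .###.: next=#  (t=0,i=7, bit14=1)
  nb .##.#: next=.  (t=2,i=1, bit13=0)
  nb .##..: next=.  (t=2,i=4, bit12=0)
  nb .#.##: next=#  (t=0,i=5, bit11=1)
  nb .#.#.: next=#  (t=0,i=14, bit10=1)
  nb .#..#: next=#  (t=0,i=11, bit9=1)
  nb .#...: next=#  (t=0,i=1, bit8=1)
  nb ..###: next=#  (t=1,i=4, bit7=1)
  nb ..##.: next=.  (t=2,i=0, bit6=0)
  nb ..#.#: next=#  (t=0,i=4, bit5=1)
  nb ..#..: next=.  (t=3,i=2, bit4=0)
  nb ...##: next=#  (t=2,i=14, bit3=1)
  nb ...#.: next=.  (t=0,i=3, bit2=0)
  nb ....#: next=#  (t=2,i=13, bit1=1)
  nb .....: next=#  (t=2,i=7, bit0=1)
  bits 01111100100111010100111110101011 = 2090684331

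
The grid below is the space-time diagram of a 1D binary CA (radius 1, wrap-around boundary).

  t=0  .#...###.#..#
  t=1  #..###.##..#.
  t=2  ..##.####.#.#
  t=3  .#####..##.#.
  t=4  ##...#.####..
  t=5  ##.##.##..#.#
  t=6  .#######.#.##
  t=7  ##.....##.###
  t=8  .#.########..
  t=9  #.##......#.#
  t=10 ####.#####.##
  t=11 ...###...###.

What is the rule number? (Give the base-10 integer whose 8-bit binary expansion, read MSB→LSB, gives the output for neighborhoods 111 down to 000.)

107

  [7] ### => .  t=0,i=6
  [6] ##. => #  t=0,i=7
  [5] #.# => #  t=0,i=0
  [4] #.. => .  t=0,i=2
  [3] .## => #  t=0,i=5
  [2] .#. => .  t=0,i=1
  [1] ..# => #  t=0,i=4
  [0] ... => #  t=0,i=3
  bits 01101011 = 107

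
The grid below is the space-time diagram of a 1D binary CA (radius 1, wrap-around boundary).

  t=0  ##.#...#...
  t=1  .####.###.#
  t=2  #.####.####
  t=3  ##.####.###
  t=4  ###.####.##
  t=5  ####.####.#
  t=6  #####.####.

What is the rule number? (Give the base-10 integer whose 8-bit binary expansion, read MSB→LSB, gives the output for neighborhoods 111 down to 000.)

  ###|#  b7=1 t=1,i=2
  ##.|#  b6=1 t=0,i=1
  #.#|#  b5=1 t=0,i=2
  #..|#  b4=1 t=0,i=4
  .##|.  b3=0 t=0,i=0
  .#.|#  b2=1 t=0,i=3
  ..#|#  b1=1 t=0,i=6
  ...|.  b0=0 t=0,i=5
  bits 11110110 = 246

246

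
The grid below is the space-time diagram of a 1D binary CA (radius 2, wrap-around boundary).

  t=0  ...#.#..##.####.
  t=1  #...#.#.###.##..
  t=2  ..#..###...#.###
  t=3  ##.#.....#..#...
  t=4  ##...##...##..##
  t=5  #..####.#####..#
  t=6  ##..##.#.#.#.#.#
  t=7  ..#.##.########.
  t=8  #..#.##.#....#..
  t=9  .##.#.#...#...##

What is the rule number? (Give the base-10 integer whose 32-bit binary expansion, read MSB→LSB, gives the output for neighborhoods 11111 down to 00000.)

1244118601

  #####|.  b31=0 t=5,i=10
  ####.|#  b30=1 t=0,i=13
  ###.#|.  b29=0 t=1,i=10
  ###..|.  b28=0 t=0,i=14
  ##.##|#  b27=1 t=0,i=10
  ##.#.|.  b26=0 t=3,i=2
  ##..#|#  b25=1 t=1,i=14
  ##...|.  b24=0 t=0,i=15
  #.###|.  b23=0 t=0,i=11
  #.##.|.  b22=0 t=1,i=12
  #.#.#|#  b21=1 t=1,i=6
  #.#..|.  b20=0 t=0,i=5
  #..##|.  b19=0 t=0,i=7
  #..#.|#  b18=1 t=1,i=15
  #...#|#  b17=1 t=1,i=2
  #....|#  b16=1 t=0,i=0
  .####|#  b15=1 t=0,i=12
  .###.|.  b14=0 t=1,i=9
  .##.#|#  b13=1 t=0,i=9
  .##..|#  b12=1 t=1,i=13
  .#.##|#  b11=1 t=1,i=7
  .#.#.|#  b10=1 t=0,i=4
  .#..#|#  b9=1 t=0,i=6
  .#...|.  b8=0 t=1,i=1
  ..###|.  b7=0 t=2,i=5
  ..##.|#  b6=1 t=0,i=8
  ..#.#|.  b5=0 t=0,i=3
  ..#..|.  b4=0 t=1,i=0
  ...##|#  b3=1 t=3,i=15
  ...#.|.  b2=0 t=0,i=2
  ....#|.  b1=0 t=0,i=1
  .....|#  b0=1 t=3,i=6
  bits 01001010001001111011111001001001 = 1244118601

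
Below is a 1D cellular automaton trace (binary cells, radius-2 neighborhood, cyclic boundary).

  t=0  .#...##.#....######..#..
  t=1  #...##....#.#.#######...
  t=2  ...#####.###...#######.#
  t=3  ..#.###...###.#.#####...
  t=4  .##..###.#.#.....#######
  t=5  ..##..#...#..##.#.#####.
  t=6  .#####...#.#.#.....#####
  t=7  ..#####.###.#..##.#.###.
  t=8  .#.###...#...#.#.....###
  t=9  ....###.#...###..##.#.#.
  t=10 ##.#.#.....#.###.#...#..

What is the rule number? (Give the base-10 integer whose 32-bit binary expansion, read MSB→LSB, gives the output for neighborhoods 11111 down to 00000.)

3540375149

  nb #####: next=#  (t=0,i=15, bit31=1)
  nb ####.: next=#  (t=0,i=17, bit30=1)
  nb ###.#: next=.  (t=2,i=7, bit29=0)
  nb ###..: next=#  (t=0,i=18, bit28=1)
  nb ##.##: next=.  (t=2,i=8, bit27=0)
  nb ##.#.: next=.  (t=0,i=7, bit26=0)
  nb ##..#: next=#  (t=0,i=19, bit25=1)
  nb ##...: next=#  (t=1,i=6, bit24=1)
  nb #.###: next=.  (t=1,i=14, bit23=0)
  nb #.##.: next=.  (t=4,i=1, bit22=0)
  nb #.#.#: next=.  (t=1,i=12, bit21=0)
  nb #.#..: next=.  (t=0,i=8, bit20=0)
  nb #..##: next=.  (t=4,i=4, bit19=0)
  nb #..#.: next=#  (t=0,i=20, bit18=1)
  nb #...#: next=.  (t=0,i=3, bit17=0)
  nb #....: next=#  (t=0,i=10, bit16=1)
  nb .####: next=#  (t=0,i=14, bit15=1)
  nb .###.: next=#  (t=2,i=10, bit14=1)
  nb .##.#: next=.  (t=0,i=6, bit13=0)
  nb .##..: next=#  (t=1,i=5, bit12=1)
  nb .#.##: next=.  (t=1,i=13, bit11=0)
  nb .#.#.: next=#  (t=1,i=11, bit10=1)
  nb .#..#: next=#  (t=5,i=11, bit9=1)
  nb .#...: next=.  (t=0,i=2, bit8=0)
  nb ..###: next=.  (t=0,i=13, bit7=0)
  nb ..##.: next=#  (t=0,i=5, bit6=1)
  nb ..#.#: next=#  (t=1,i=10, bit5=1)
  nb ..#..: next=.  (t=0,i=1, bit4=0)
  nb ...##: next=#  (t=0,i=4, bit3=1)
  nb ...#.: next=#  (t=0,i=0, bit2=1)
  nb ....#: next=.  (t=0,i=11, bit1=0)
  nb .....: next=#  (t=3,i=23, bit0=1)
  bits 11010011000001011101011001101101 = 3540375149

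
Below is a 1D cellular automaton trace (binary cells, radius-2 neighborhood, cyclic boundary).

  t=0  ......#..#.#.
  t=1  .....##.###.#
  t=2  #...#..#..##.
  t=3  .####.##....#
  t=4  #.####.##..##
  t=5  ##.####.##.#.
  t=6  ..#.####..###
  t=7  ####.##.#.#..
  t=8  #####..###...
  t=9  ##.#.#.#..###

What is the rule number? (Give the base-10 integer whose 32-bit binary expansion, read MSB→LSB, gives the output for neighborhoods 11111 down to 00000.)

  ##### -> .   bit 31 = 0  t=8,i=2
  ####. -> #   bit 30 = 1  t=3,i=3
  ###.# -> #   bit 29 = 1  t=1,i=10
  ###.. -> .   bit 28 = 0  t=6,i=7
  ##.## -> #   bit 27 = 1  t=1,i=7
  ##.#. -> #   bit 26 = 1  t=1,i=11
  ##..# -> #   bit 25 = 1  t=4,i=9
  ##... -> #   bit 24 = 1  t=3,i=8
  #.### -> .   bit 23 = 0  t=1,i=8
  #.##. -> .   bit 22 = 0  t=3,i=6
  #.#.# -> #   bit 21 = 1  t=5,i=11
  #.#.. -> .   bit 20 = 0  t=0,i=11
  #..## -> .   bit 19 = 0  t=2,i=9
  #..#. -> #   bit 18 = 1  t=0,i=8
  #...# -> #   bit 17 = 1  t=2,i=2
  #.... -> .   bit 16 = 0  t=0,i=0
  .#### -> #   bit 15 = 1  t=3,i=2
  .###. -> .   bit 14 = 0  t=1,i=9
  .##.# -> .   bit 13 = 0  t=1,i=6
  .##.. -> #   bit 12 = 1  t=3,i=7
  .#.## -> #   bit 11 = 1  t=3,i=0
  .#.#. -> #   bit 10 = 1  t=0,i=10
  .#..# -> .   bit 9 = 0  t=0,i=7
  .#... -> #   bit 8 = 1  t=0,i=12
  ..### -> #   bit 7 = 1  t=4,i=11
  ..##. -> .   bit 6 = 0  t=1,i=5
  ..#.# -> #   bit 5 = 1  t=0,i=9
  ..#.. -> #   bit 4 = 1  t=0,i=6
  ...## -> #   bit 3 = 1  t=1,i=4
  ...#. -> #   bit 2 = 1  t=0,i=5
  ....# -> .   bit 1 = 0  t=0,i=4
  ..... -> .   bit 0 = 0  t=0,i=1
  bits 01101111001001101001110110111100 = 1864801724

1864801724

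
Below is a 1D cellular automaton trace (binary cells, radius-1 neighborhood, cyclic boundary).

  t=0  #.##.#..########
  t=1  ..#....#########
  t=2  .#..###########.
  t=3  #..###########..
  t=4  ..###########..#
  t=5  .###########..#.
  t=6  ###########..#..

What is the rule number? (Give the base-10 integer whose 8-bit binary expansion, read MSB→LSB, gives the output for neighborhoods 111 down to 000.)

  [7] ### => #  t=0,i=9
  [6] ##. => .  t=0,i=0
  [5] #.# => .  t=0,i=1
  [4] #.. => .  t=0,i=6
  [3] .## => #  t=0,i=2
  [2] .#. => .  t=0,i=5
  [1] ..# => #  t=0,i=7
  [0] ... => #  t=1,i=4
  bits 10001011 = 139

139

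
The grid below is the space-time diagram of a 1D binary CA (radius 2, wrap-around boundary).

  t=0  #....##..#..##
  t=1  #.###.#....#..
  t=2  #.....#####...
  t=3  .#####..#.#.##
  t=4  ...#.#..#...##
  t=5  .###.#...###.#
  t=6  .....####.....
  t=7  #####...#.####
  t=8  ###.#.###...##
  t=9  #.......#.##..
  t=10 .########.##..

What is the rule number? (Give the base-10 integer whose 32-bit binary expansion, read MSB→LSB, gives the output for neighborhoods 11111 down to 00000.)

2421895471

  #####|#  b31=1 t=2,i=8
  ####.|.  b30=0 t=2,i=9
  ###.#|.  b29=0 t=1,i=4
  ###..|#  b28=1 t=0,i=0
  ##.##|.  b27=0 t=3,i=0
  ##.#.|.  b26=0 t=1,i=5
  ##..#|.  b25=0 t=0,i=7
  ##...|.  b24=0 t=0,i=1
  #.###|.  b23=0 t=1,i=2
  #.##.|#  b22=1 t=3,i=12
  #.#.#|.  b21=0 t=3,i=10
  #.#..|#  b20=1 t=1,i=6
  #..##|#  b19=1 t=0,i=11
  #..#.|.  b18=0 t=0,i=8
  #...#|#  b17=1 t=2,i=12
  #....|#  b16=1 t=0,i=2
  .####|.  b15=0 t=2,i=7
  .###.|.  b14=0 t=0,i=13
  .##.#|#  b13=1 t=3,i=13
  .##..|#  b12=1 t=0,i=6
  .#.##|.  b11=0 t=1,i=1
  .#.#.|.  b10=0 t=3,i=9
  .#..#|.  b9=0 t=0,i=10
  .#...|#  b8=1 t=1,i=7
  ..###|.  b7=0 t=0,i=12
  ..##.|.  b6=0 t=0,i=5
  ..#.#|#  b5=1 t=1,i=0
  ..#..|.  b4=0 t=0,i=9
  ...##|#  b3=1 t=0,i=4
  ...#.|#  b2=1 t=1,i=10
  ....#|#  b1=1 t=0,i=3
  .....|#  b0=1 t=2,i=3
  bits 10010000010110110011000100101111 = 2421895471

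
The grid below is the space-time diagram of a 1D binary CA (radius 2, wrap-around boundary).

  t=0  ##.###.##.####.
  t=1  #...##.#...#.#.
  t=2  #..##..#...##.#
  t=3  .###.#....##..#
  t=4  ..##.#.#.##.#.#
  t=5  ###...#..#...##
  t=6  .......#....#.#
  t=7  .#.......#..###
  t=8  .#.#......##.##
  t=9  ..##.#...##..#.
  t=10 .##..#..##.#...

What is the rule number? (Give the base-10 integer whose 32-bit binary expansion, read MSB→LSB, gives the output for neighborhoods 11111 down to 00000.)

  ##### -> .   bit 31 = 0  t=5,i=0
  ####. -> .   bit 30 = 0  t=0,i=12
  ###.# -> #   bit 29 = 1  t=0,i=5
  ###.. -> .   bit 28 = 0  t=5,i=2
  ##.## -> .   bit 27 = 0  t=0,i=2
  ##.#. -> .   bit 26 = 0  t=1,i=6
  ##..# -> #   bit 25 = 1  t=2,i=1
  ##... -> .   bit 24 = 0  t=5,i=3
  #.### -> .   bit 23 = 0  t=0,i=3
  #.##. -> #   bit 22 = 1  t=0,i=0
  #.#.# -> .   bit 21 = 0  t=1,i=13
  #.#.. -> #   bit 20 = 1  t=1,i=0
  #..## -> #   bit 19 = 1  t=2,i=2
  #..#. -> .   bit 18 = 0  t=2,i=6
  #...# -> .   bit 17 = 0  t=1,i=2
  #.... -> #   bit 16 = 1  t=3,i=7
  .#### -> #   bit 15 = 1  t=0,i=11
  .###. -> #   bit 14 = 1  t=0,i=4
  .##.# -> .   bit 13 = 0  t=0,i=1
  .##.. -> .   bit 12 = 0  t=2,i=0
  .#.## -> .   bit 11 = 0  t=3,i=0
  .#.#. -> #   bit 10 = 1  t=1,i=12
  .#..# -> #   bit 9 = 1  t=4,i=0
  .#... -> .   bit 8 = 0  t=1,i=1
  ..### -> .   bit 7 = 0  t=5,i=13
  ..##. -> #   bit 6 = 1  t=1,i=4
  ..#.# -> #   bit 5 = 1  t=1,i=11
  ..#.. -> .   bit 4 = 0  t=2,i=7
  ...## -> #   bit 3 = 1  t=1,i=3
  ...#. -> .   bit 2 = 0  t=1,i=10
  ....# -> .   bit 1 = 0  t=3,i=8
  ..... -> .   bit 0 = 0  t=6,i=2
  bits 00100010010110011100011001101000 = 576308840

576308840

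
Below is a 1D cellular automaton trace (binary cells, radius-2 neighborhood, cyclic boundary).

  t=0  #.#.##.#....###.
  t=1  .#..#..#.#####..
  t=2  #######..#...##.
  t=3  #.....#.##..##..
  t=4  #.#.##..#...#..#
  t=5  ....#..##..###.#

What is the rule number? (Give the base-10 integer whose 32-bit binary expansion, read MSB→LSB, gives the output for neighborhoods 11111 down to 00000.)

  [31] ##### => .  t=1,i=11
  [30] ####. => .  t=1,i=12
  [29] ###.# => .  t=0,i=14
  [28] ###.. => #  t=1,i=13
  [27] ##.## => .  t=2,i=15
  [26] ##.#. => .  t=0,i=6
  [25] ##..# => .  t=2,i=7
  [24] ##... => #  t=1,i=14
  [23] #.### => #  t=1,i=9
  [22] #.##. => #  t=0,i=4
  [21] #.#.# => .  t=0,i=0
  [20] #.#.. => #  t=0,i=7
  [19] #..## => .  t=3,i=11
  [18] #..#. => #  t=1,i=3
  [17] #...# => .  t=1,i=15
  [16] #.... => #  t=0,i=9
  [15] .#### => .  t=1,i=10
  [14] .###. => #  t=0,i=13
  [13] .##.# => .  t=0,i=5
  [12] .##.. => .  t=3,i=9
  [11] .#.## => .  t=0,i=3
  [10] .#.#. => #  t=0,i=1
  [9] .#..# => #  t=1,i=2
  [8] .#... => .  t=0,i=8
  [7] ..### => #  t=0,i=12
  [6] ..##. => #  t=2,i=13
  [5] ..#.# => .  t=1,i=7
  [4] ..#.. => #  t=1,i=1
  [3] ...## => #  t=0,i=11
  [2] ...#. => #  t=1,i=0
  [1] ....# => #  t=0,i=10
  [0] ..... => .  t=3,i=3
  bits 00010001110101010100011011011110 = 299189982

299189982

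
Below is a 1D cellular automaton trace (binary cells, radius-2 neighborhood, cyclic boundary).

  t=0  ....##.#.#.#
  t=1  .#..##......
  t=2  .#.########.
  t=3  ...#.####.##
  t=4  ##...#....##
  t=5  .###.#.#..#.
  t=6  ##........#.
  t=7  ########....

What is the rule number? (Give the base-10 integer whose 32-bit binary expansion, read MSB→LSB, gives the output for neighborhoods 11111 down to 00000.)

  ##### -> #   bit 31 = 1  t=2,i=5
  ####. -> .   bit 30 = 0  t=2,i=9
  ###.# -> .   bit 29 = 0  t=3,i=8
  ###.. -> #   bit 28 = 1  t=2,i=10
  ##.## -> .   bit 27 = 0  t=3,i=9
  ##.#. -> .   bit 26 = 0  t=0,i=6
  ##..# -> #   bit 25 = 1  t=2,i=11
  ##... -> #   bit 24 = 1  t=1,i=6
  #.### -> #   bit 23 = 1  t=2,i=3
  #.##. -> #   bit 22 = 1  t=3,i=10
  #.#.# -> .   bit 21 = 0  t=0,i=7
  #.#.. -> .   bit 20 = 0  t=0,i=11
  #..## -> #   bit 19 = 1  t=1,i=3
  #..#. -> .   bit 18 = 0  t=2,i=0
  #...# -> #   bit 17 = 1  t=3,i=1
  #.... -> #   bit 16 = 1  t=0,i=1
  .#### -> .   bit 15 = 0  t=2,i=4
  .###. -> .   bit 14 = 0  t=5,i=2
  .##.# -> #   bit 13 = 1  t=0,i=5
  .##.. -> #   bit 12 = 1  t=1,i=5
  .#.## -> .   bit 11 = 0  t=2,i=2
  .#.#. -> .   bit 10 = 0  t=0,i=8
  .#..# -> .   bit 9 = 0  t=1,i=2
  .#... -> .   bit 8 = 0  t=0,i=0
  ..### -> #   bit 7 = 1  t=4,i=10
  ..##. -> #   bit 6 = 1  t=0,i=4
  ..#.# -> .   bit 5 = 0  t=2,i=1
  ..#.. -> #   bit 4 = 1  t=1,i=1
  ...## -> .   bit 3 = 0  t=0,i=3
  ...#. -> .   bit 2 = 0  t=1,i=0
  ....# -> .   bit 1 = 0  t=0,i=2
  ..... -> #   bit 0 = 1  t=1,i=8
  bits 10010011110010110011000011010001 = 2479567057

2479567057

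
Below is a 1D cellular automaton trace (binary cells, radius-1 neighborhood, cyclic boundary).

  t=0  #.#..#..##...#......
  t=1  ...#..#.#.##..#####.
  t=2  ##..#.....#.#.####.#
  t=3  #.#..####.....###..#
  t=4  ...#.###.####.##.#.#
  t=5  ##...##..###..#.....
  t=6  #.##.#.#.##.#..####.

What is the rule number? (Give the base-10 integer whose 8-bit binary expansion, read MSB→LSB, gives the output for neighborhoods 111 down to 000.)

153

  nb ###: next=#  (t=1,i=15, bit7=1)
  nb ##.: next=.  (t=0,i=9, bit6=0)
  nb #.#: next=.  (t=0,i=1, bit5=0)
  nb #..: next=#  (t=0,i=3, bit4=1)
  nb .##: next=#  (t=0,i=8, bit3=1)
  nb .#.: next=.  (t=0,i=0, bit2=0)
  nb ..#: next=.  (t=0,i=4, bit1=0)
  nb ...: next=#  (t=0,i=11, bit0=1)
  bits 10011001 = 153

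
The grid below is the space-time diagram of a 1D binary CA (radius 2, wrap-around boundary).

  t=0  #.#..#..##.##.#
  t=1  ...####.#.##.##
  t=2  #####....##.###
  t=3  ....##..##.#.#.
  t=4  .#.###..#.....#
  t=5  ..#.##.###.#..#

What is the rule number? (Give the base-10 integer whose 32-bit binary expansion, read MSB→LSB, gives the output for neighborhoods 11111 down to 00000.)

  [31] ##### => .  t=2,i=0
  [30] ####. => .  t=1,i=5
  [29] ###.# => .  t=1,i=6
  [28] ###.. => #  t=2,i=4
  [27] ##.## => #  t=0,i=10
  [26] ##.#. => .  t=0,i=1
  [25] ##..# => .  t=3,i=6
  [24] ##... => #  t=1,i=0
  [23] #.### => .  t=2,i=12
  [22] #.##. => #  t=0,i=11
  [21] #.#.# => .  t=1,i=8
  [20] #.#.. => .  t=0,i=2
  [19] #..## => .  t=0,i=7
  [18] #..#. => #  t=0,i=4
  [17] #...# => #  t=1,i=1
  [16] #.... => .  t=2,i=6
  [15] .#### => #  t=1,i=4
  [14] .###. => #  t=4,i=4
  [13] .##.# => .  t=0,i=0
  [12] .##.. => #  t=1,i=14
  [11] .#.## => #  t=1,i=9
  [10] .#.#. => .  t=3,i=12
  [9] .#..# => #  t=0,i=3
  [8] .#... => #  t=3,i=14
  [7] ..### => #  t=1,i=3
  [6] ..##. => #  t=0,i=8
  [5] ..#.# => #  t=4,i=14
  [4] ..#.. => #  t=0,i=5
  [3] ...## => #  t=1,i=2
  [2] ...#. => .  t=4,i=13
  [1] ....# => .  t=2,i=7
  [0] ..... => #  t=3,i=1
  bits 00011001010001101101101111111001 = 424074233

424074233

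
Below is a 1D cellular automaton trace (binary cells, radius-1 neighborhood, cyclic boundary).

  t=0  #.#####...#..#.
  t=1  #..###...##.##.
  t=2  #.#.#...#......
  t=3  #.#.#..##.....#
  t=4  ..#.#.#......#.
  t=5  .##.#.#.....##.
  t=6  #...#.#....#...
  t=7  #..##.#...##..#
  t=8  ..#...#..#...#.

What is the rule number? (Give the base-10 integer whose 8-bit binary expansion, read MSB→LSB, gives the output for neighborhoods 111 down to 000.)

134

  ###|#  b7=1 t=0,i=3
  ##.|.  b6=0 t=0,i=6
  #.#|.  b5=0 t=0,i=1
  #..|.  b4=0 t=0,i=7
  .##|.  b3=0 t=0,i=2
  .#.|#  b2=1 t=0,i=0
  ..#|#  b1=1 t=0,i=9
  ...|.  b0=0 t=0,i=8
  bits 10000110 = 134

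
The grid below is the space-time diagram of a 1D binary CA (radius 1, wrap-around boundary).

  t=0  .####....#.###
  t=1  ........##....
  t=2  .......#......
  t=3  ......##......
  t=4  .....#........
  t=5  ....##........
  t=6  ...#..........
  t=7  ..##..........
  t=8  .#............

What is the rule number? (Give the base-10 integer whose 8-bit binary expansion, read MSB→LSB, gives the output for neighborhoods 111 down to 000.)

  [7] ### => .  t=0,i=2
  [6] ##. => .  t=0,i=4
  [5] #.# => .  t=0,i=0
  [4] #.. => .  t=0,i=5
  [3] .## => .  t=0,i=1
  [2] .#. => #  t=0,i=9
  [1] ..# => #  t=0,i=8
  [0] ... => .  t=0,i=6
  bits 00000110 = 6

6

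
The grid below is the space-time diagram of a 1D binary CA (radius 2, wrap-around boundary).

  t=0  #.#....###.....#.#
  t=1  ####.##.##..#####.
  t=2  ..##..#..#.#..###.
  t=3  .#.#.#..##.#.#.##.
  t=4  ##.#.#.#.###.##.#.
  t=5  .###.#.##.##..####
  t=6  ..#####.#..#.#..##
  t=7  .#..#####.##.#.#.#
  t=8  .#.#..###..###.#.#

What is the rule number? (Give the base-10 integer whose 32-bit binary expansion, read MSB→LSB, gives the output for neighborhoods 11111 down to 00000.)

4097603887

  #####|#  b31=1 t=1,i=14
  ####.|#  b30=1 t=1,i=2
  ###.#|#  b29=1 t=1,i=3
  ###..|#  b28=1 t=0,i=9
  ##.##|.  b27=0 t=1,i=4
  ##.#.|#  b26=1 t=0,i=1
  ##..#|.  b25=0 t=1,i=10
  ##...|.  b24=0 t=0,i=10
  #.###|.  b23=0 t=1,i=0
  #.##.|.  b22=0 t=0,i=17
  #.#.#|#  b21=1 t=3,i=3
  #.#..|#  b20=1 t=0,i=2
  #..##|#  b19=1 t=1,i=11
  #..#.|#  b18=1 t=2,i=5
  #...#|.  b17=0 t=2,i=0
  #....|.  b16=0 t=0,i=4
  .####|.  b15=0 t=1,i=1
  .###.|#  b14=1 t=0,i=8
  .##.#|#  b13=1 t=0,i=0
  .##..|#  b12=1 t=1,i=9
  .#.##|#  b11=1 t=0,i=16
  .#.#.|.  b10=0 t=2,i=10
  .#..#|.  b9=0 t=2,i=7
  .#...|#  b8=1 t=0,i=3
  ..###|.  b7=0 t=0,i=7
  ..##.|.  b6=0 t=2,i=2
  ..#.#|#  b5=1 t=0,i=15
  ..#..|.  b4=0 t=2,i=6
  ...##|#  b3=1 t=0,i=6
  ...#.|#  b2=1 t=0,i=14
  ....#|#  b1=1 t=0,i=5
  .....|#  b0=1 t=0,i=12
  bits 11110100001111000111100100101111 = 4097603887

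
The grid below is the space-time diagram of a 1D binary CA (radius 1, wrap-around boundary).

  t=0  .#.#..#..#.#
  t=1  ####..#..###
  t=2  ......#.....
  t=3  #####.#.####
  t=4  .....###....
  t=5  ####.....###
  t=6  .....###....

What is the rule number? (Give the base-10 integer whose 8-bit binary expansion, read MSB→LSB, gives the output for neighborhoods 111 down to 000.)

  ### -> .   bit 7 = 0  t=1,i=0
  ##. -> .   bit 6 = 0  t=1,i=3
  #.# -> #   bit 5 = 1  t=0,i=0
  #.. -> .   bit 4 = 0  t=0,i=4
  .## -> .   bit 3 = 0  t=1,i=9
  .#. -> #   bit 2 = 1  t=0,i=1
  ..# -> .   bit 1 = 0  t=0,i=5
  ... -> #   bit 0 = 1  t=2,i=0
  bits 00100101 = 37

37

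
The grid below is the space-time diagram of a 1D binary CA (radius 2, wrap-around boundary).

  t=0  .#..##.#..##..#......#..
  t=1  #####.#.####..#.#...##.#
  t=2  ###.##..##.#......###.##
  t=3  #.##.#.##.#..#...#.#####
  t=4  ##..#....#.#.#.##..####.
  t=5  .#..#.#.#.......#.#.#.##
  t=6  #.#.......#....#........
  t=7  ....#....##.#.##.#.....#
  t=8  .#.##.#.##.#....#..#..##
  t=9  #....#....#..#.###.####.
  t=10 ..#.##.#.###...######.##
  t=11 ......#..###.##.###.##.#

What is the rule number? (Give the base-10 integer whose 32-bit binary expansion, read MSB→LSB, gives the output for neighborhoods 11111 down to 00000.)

  #####|#  b31=1 t=1,i=1
  ####.|.  b30=0 t=1,i=3
  ###.#|#  b29=1 t=1,i=4
  ###..|#  b28=1 t=1,i=11
  ##.##|#  b27=1 t=1,i=22
  ##.#.|#  b26=1 t=0,i=6
  ##..#|.  b25=0 t=0,i=12
  ##...|.  b24=0 t=10,i=12
  #.###|#  b23=1 t=1,i=8
  #.##.|.  b22=0 t=2,i=4
  #.#.#|.  b21=0 t=1,i=6
  #.#..|.  b20=0 t=0,i=7
  #..##|#  b19=1 t=0,i=3
  #..#.|.  b18=0 t=0,i=13
  #...#|#  b17=1 t=0,i=23
  #....|#  b16=1 t=0,i=16
  .####|#  b15=1 t=1,i=0
  .###.|#  b14=1 t=2,i=19
  .##.#|.  b13=0 t=0,i=5
  .##..|#  b12=1 t=0,i=11
  .#.##|.  b11=0 t=1,i=7
  .#.#.|.  b10=0 t=1,i=15
  .#..#|#  b9=1 t=0,i=2
  .#...|.  b8=0 t=0,i=15
  ..###|.  b7=0 t=2,i=18
  ..##.|#  b6=1 t=0,i=4
  ..#.#|.  b5=0 t=1,i=14
  ..#..|#  b4=1 t=0,i=1
  ...##|#  b3=1 t=1,i=19
  ...#.|#  b2=1 t=0,i=0
  ....#|.  b1=0 t=0,i=19
  .....|.  b0=0 t=0,i=17
  bits 10111100100010111101001001011100 = 3163279964

3163279964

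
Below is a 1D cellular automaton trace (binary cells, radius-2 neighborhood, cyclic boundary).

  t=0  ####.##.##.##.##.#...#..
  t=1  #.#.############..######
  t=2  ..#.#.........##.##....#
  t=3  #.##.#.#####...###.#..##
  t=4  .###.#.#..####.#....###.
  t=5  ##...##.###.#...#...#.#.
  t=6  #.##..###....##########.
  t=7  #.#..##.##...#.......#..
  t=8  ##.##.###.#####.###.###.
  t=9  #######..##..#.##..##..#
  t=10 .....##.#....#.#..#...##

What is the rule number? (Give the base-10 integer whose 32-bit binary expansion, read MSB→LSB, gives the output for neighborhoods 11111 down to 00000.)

  #####|.  b31=0 t=1,i=6
  ####.|#  b30=1 t=0,i=2
  ###.#|.  b29=0 t=0,i=3
  ###..|#  b28=1 t=1,i=15
  ##.##|#  b27=1 t=0,i=4
  ##.#.|.  b26=0 t=0,i=16
  ##..#|.  b25=0 t=1,i=16
  ##...|#  b24=1 t=2,i=19
  #.###|#  b23=1 t=1,i=4
  #.##.|#  b22=1 t=0,i=5
  #.#.#|#  b21=1 t=1,i=2
  #.#..|.  b20=0 t=0,i=17
  #..##|#  b19=1 t=0,i=23
  #..#.|.  b18=0 t=2,i=1
  #...#|#  b17=1 t=0,i=19
  #....|.  b16=0 t=2,i=6
  .####|.  b15=0 t=0,i=1
  .###.|.  b14=0 t=3,i=16
  .##.#|#  b13=1 t=0,i=6
  .##..|.  b12=0 t=2,i=18
  .#.##|.  b11=0 t=1,i=3
  .#.#.|#  b10=1 t=2,i=3
  .#..#|#  b9=1 t=0,i=22
  .#...|#  b8=1 t=0,i=18
  ..###|#  b7=1 t=0,i=0
  ..##.|.  b6=0 t=2,i=14
  ..#.#|#  b5=1 t=2,i=2
  ..#..|#  b4=1 t=0,i=21
  ...##|.  b3=0 t=2,i=13
  ...#.|#  b2=1 t=0,i=20
  ....#|.  b1=0 t=2,i=12
  .....|#  b0=1 t=2,i=7
  bits 01011001111010100010011110110101 = 1508517813

1508517813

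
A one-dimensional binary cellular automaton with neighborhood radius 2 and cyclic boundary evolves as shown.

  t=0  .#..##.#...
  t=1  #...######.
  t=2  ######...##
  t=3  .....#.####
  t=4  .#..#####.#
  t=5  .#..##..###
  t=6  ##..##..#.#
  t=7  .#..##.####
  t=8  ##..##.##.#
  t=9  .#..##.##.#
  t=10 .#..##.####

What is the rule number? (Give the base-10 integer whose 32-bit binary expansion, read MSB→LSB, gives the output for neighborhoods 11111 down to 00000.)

  ##### -> .   bit 31 = 0  t=1,i=6
  ####. -> .   bit 30 = 0  t=1,i=8
  ###.# -> #   bit 29 = 1  t=1,i=9
  ###.. -> #   bit 28 = 1  t=2,i=5
  ##.## -> .   bit 27 = 0  t=7,i=6
  ##.#. -> #   bit 26 = 1  t=0,i=6
  ##..# -> .   bit 25 = 0  t=5,i=6
  ##... -> .   bit 24 = 0  t=2,i=6
  #.### -> #   bit 23 = 1  t=3,i=7
  #.##. -> #   bit 22 = 1  t=8,i=7
  #.#.# -> #   bit 21 = 1  t=4,i=10
  #.#.. -> #   bit 20 = 1  t=0,i=7
  #..## -> .   bit 19 = 0  t=0,i=3
  #..#. -> #   bit 18 = 1  t=6,i=7
  #...# -> #   bit 17 = 1  t=1,i=2
  #.... -> #   bit 16 = 1  t=0,i=9
  .#### -> #   bit 15 = 1  t=1,i=5
  .###. -> .   bit 14 = 0  t=5,i=9
  .##.# -> #   bit 13 = 1  t=0,i=5
  .##.. -> #   bit 12 = 1  t=5,i=5
  .#.## -> #   bit 11 = 1  t=3,i=6
  .#.#. -> .   bit 10 = 0  t=4,i=0
  .#..# -> .   bit 9 = 0  t=0,i=2
  .#... -> #   bit 8 = 1  t=0,i=8
  ..### -> #   bit 7 = 1  t=1,i=4
  ..##. -> #   bit 6 = 1  t=0,i=4
  ..#.# -> #   bit 5 = 1  t=3,i=5
  ..#.. -> .   bit 4 = 0  t=0,i=1
  ...## -> #   bit 3 = 1  t=1,i=3
  ...#. -> #   bit 2 = 1  t=0,i=0
  ....# -> .   bit 1 = 0  t=0,i=10
  ..... -> .   bit 0 = 0  t=3,i=2
  bits 00110100111101111011100111101100 = 888650220

888650220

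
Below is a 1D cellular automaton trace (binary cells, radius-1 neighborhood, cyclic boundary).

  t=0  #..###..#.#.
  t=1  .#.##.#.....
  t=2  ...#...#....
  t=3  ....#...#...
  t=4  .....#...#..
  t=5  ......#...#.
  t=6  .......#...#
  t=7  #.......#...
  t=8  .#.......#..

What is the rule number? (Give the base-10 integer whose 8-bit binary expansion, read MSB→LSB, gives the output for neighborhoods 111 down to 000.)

  [7] ### => #  t=0,i=4
  [6] ##. => .  t=0,i=5
  [5] #.# => .  t=0,i=9
  [4] #.. => #  t=0,i=1
  [3] .## => #  t=0,i=3
  [2] .#. => .  t=0,i=0
  [1] ..# => .  t=0,i=2
  [0] ... => .  t=1,i=8
  bits 10011000 = 152

152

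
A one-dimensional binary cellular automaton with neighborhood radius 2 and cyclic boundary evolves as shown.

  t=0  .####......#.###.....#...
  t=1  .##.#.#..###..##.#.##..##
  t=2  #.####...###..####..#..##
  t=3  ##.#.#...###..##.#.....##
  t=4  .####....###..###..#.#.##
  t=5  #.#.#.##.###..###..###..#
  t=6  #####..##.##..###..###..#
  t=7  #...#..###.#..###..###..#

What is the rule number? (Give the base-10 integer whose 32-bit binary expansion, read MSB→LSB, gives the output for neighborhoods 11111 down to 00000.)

1008858342

  ##### -> .   bit 31 = 0  t=6,i=1
  ####. -> .   bit 30 = 0  t=0,i=3
  ###.# -> #   bit 29 = 1  t=2,i=0
  ###.. -> #   bit 28 = 1  t=0,i=4
  ##.## -> #   bit 27 = 1  t=1,i=0
  ##.#. -> #   bit 26 = 1  t=1,i=3
  ##..# -> .   bit 25 = 0  t=1,i=12
  ##... -> .   bit 24 = 0  t=0,i=5
  #.### -> .   bit 23 = 0  t=0,i=13
  #.##. -> .   bit 22 = 0  t=1,i=1
  #.#.# -> #   bit 21 = 1  t=1,i=4
  #.#.. -> .   bit 20 = 0  t=1,i=6
  #..## -> .   bit 19 = 0  t=1,i=8
  #..#. -> .   bit 18 = 0  t=2,i=19
  #...# -> .   bit 17 = 0  t=2,i=7
  #.... -> #   bit 16 = 1  t=0,i=6
  .#### -> #   bit 15 = 1  t=0,i=2
  .###. -> #   bit 14 = 1  t=0,i=14
  .##.# -> #   bit 13 = 1  t=1,i=2
  .##.. -> #   bit 12 = 1  t=1,i=20
  .#.## -> .   bit 11 = 0  t=0,i=12
  .#.#. -> #   bit 10 = 1  t=1,i=5
  .#..# -> .   bit 9 = 0  t=1,i=7
  .#... -> .   bit 8 = 0  t=0,i=22
  ..### -> #   bit 7 = 1  t=0,i=1
  ..##. -> #   bit 6 = 1  t=1,i=14
  ..#.# -> #   bit 5 = 1  t=0,i=11
  ..#.. -> .   bit 4 = 0  t=0,i=21
  ...## -> .   bit 3 = 0  t=0,i=0
  ...#. -> #   bit 2 = 1  t=0,i=10
  ....# -> #   bit 1 = 1  t=0,i=9
  ..... -> .   bit 0 = 0  t=0,i=7
  bits 00111100001000011111010011100110 = 1008858342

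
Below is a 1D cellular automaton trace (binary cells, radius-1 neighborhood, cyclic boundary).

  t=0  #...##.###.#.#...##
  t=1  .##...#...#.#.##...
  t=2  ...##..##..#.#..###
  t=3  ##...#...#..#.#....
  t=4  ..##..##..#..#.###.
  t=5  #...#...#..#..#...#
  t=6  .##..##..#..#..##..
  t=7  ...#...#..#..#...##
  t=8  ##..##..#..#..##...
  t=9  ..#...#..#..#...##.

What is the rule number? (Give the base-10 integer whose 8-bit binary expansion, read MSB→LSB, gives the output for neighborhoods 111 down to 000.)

  nb ###: next=.  (t=0,i=8, bit7=0)
  nb ##.: next=.  (t=0,i=0, bit6=0)
  nb #.#: next=#  (t=0,i=6, bit5=1)
  nb #..: next=#  (t=0,i=1, bit4=1)
  nb .##: next=.  (t=0,i=4, bit3=0)
  nb .#.: next=.  (t=0,i=11, bit2=0)
  nb ..#: next=.  (t=0,i=3, bit1=0)
  nb ...: next=#  (t=0,i=2, bit0=1)
  bits 00110001 = 49

49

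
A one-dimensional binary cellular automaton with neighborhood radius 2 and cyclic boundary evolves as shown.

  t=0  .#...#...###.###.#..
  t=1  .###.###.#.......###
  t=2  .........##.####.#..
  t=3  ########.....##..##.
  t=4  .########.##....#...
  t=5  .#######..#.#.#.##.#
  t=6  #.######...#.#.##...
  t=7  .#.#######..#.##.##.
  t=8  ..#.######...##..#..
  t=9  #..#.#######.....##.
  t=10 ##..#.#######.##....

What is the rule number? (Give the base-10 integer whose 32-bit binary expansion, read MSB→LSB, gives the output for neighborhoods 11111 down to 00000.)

  nb #####: next=#  (t=3,i=2, bit31=1)
  nb ####.: next=#  (t=2,i=14, bit30=1)
  nb ###.#: next=.  (t=0,i=11, bit29=0)
  nb ###..: next=#  (t=3,i=7, bit28=1)
  nb ##.##: next=.  (t=0,i=12, bit27=0)
  nb ##.#.: next=.  (t=0,i=16, bit26=0)
  nb ##..#: next=.  (t=3,i=15, bit25=0)
  nb ##...: next=#  (t=3,i=8, bit24=1)
  nb #.###: next=.  (t=0,i=13, bit23=0)
  nb #.##.: next=#  (t=4,i=10, bit22=1)
  nb #.#.#: next=.  (t=5,i=12, bit21=0)
  nb #.#..: next=#  (t=0,i=17, bit20=1)
  nb #..##: next=#  (t=3,i=16, bit19=1)
  nb #..#.: next=.  (t=5,i=9, bit18=0)
  nb #...#: next=#  (t=0,i=3, bit17=1)
  nb #....: next=.  (t=1,i=11, bit16=0)
  nb .####: next=#  (t=2,i=13, bit15=1)
  nb .###.: next=.  (t=0,i=10, bit14=0)
  nb .##.#: next=.  (t=2,i=10, bit13=0)
  nb .##..: next=.  (t=3,i=14, bit12=0)
  nb .#.##: next=#  (t=5,i=0, bit11=1)
  nb .#.#.: next=#  (t=5,i=11, bit10=1)
  nb .#..#: next=#  (t=9,i=1, bit9=1)
  nb .#...: next=#  (t=0,i=2, bit8=1)
  nb ..###: next=#  (t=0,i=9, bit7=1)
  nb ..##.: next=.  (t=2,i=9, bit6=0)
  nb ..#.#: next=.  (t=5,i=10, bit5=0)
  nb ..#..: next=#  (t=0,i=1, bit4=1)
  nb ...##: next=.  (t=0,i=8, bit3=0)
  nb ...#.: next=.  (t=0,i=0, bit2=0)
  nb ....#: next=#  (t=1,i=15, bit1=1)
  nb .....: next=#  (t=1,i=12, bit0=1)
  bits 11010001010110101000111110010011 = 3512373139

3512373139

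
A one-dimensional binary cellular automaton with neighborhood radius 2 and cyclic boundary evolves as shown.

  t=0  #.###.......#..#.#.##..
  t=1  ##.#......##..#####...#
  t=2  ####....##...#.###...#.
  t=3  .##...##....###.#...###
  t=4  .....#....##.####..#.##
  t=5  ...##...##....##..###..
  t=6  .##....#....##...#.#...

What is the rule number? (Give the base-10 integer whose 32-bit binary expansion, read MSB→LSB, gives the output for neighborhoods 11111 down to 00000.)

  ##### -> #   bit 31 = 1  t=1,i=16
  ####. -> #   bit 30 = 1  t=1,i=17
  ###.# -> #   bit 29 = 1  t=1,i=1
  ###.. -> .   bit 28 = 0  t=0,i=4
  ##.## -> .   bit 27 = 0  t=3,i=0
  ##.#. -> #   bit 26 = 1  t=1,i=2
  ##..# -> .   bit 25 = 0  t=0,i=21
  ##... -> .   bit 24 = 0  t=0,i=5
  #.### -> .   bit 23 = 0  t=0,i=2
  #.##. -> .   bit 22 = 0  t=0,i=19
  #.#.# -> #   bit 21 = 1  t=0,i=17
  #.#.. -> #   bit 20 = 1  t=1,i=3
  #..## -> #   bit 19 = 1  t=1,i=13
  #..#. -> #   bit 18 = 1  t=0,i=14
  #...# -> .   bit 17 = 0  t=1,i=20
  #.... -> .   bit 16 = 0  t=0,i=6
  .#### -> #   bit 15 = 1  t=1,i=15
  .###. -> #   bit 14 = 1  t=0,i=3
  .##.# -> .   bit 13 = 0  t=4,i=11
  .##.. -> .   bit 12 = 0  t=0,i=20
  .#.## -> #   bit 11 = 1  t=0,i=1
  .#.#. -> #   bit 10 = 1  t=0,i=16
  .#..# -> .   bit 9 = 0  t=0,i=13
  .#... -> .   bit 8 = 0  t=1,i=4
  ..### -> .   bit 7 = 0  t=1,i=14
  ..##. -> .   bit 6 = 0  t=1,i=10
  ..#.# -> #   bit 5 = 1  t=0,i=0
  ..#.. -> .   bit 4 = 0  t=0,i=12
  ...## -> #   bit 3 = 1  t=1,i=9
  ...#. -> #   bit 2 = 1  t=0,i=11
  ....# -> #   bit 1 = 1  t=0,i=10
  ..... -> .   bit 0 = 0  t=0,i=7
  bits 11100100001111001100110000101110 = 3829189678

3829189678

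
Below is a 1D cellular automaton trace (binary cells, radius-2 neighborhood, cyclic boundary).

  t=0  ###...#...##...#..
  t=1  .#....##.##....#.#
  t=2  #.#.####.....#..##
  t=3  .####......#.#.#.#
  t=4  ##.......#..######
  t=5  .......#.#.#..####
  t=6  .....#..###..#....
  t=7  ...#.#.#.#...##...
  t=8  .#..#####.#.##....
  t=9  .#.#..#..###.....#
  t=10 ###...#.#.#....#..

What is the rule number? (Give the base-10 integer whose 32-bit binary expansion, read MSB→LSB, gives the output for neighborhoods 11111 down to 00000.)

2225630554

  ##### -> #   bit 31 = 1  t=4,i=14
  ####. -> .   bit 30 = 0  t=2,i=6
  ###.# -> .   bit 29 = 0  t=2,i=0
  ###.. -> .   bit 28 = 0  t=0,i=2
  ##.## -> .   bit 27 = 0  t=1,i=8
  ##.#. -> #   bit 26 = 1  t=2,i=1
  ##..# -> .   bit 25 = 0  t=6,i=11
  ##... -> .   bit 24 = 0  t=0,i=3
  #.### -> #   bit 23 = 1  t=2,i=4
  #.##. -> .   bit 22 = 0  t=1,i=9
  #.#.# -> #   bit 21 = 1  t=1,i=17
  #.#.. -> .   bit 20 = 0  t=1,i=1
  #..## -> #   bit 19 = 1  t=0,i=17
  #..#. -> .   bit 18 = 0  t=6,i=12
  #...# -> .   bit 17 = 0  t=0,i=4
  #.... -> .   bit 16 = 0  t=1,i=3
  .#### -> .   bit 15 = 0  t=2,i=5
  .###. -> #   bit 14 = 1  t=0,i=1
  .##.# -> #   bit 13 = 1  t=1,i=7
  .##.. -> .   bit 12 = 0  t=0,i=11
  .#.## -> #   bit 11 = 1  t=2,i=3
  .#.#. -> #   bit 10 = 1  t=1,i=0
  .#..# -> .   bit 9 = 0  t=0,i=16
  .#... -> #   bit 8 = 1  t=0,i=7
  ..### -> .   bit 7 = 0  t=0,i=0
  ..##. -> #   bit 6 = 1  t=0,i=10
  ..#.# -> .   bit 5 = 0  t=1,i=15
  ..#.. -> #   bit 4 = 1  t=0,i=6
  ...## -> #   bit 3 = 1  t=0,i=9
  ...#. -> .   bit 2 = 0  t=0,i=5
  ....# -> #   bit 1 = 1  t=1,i=4
  ..... -> .   bit 0 = 0  t=2,i=10
  bits 10000100101010000110110101011010 = 2225630554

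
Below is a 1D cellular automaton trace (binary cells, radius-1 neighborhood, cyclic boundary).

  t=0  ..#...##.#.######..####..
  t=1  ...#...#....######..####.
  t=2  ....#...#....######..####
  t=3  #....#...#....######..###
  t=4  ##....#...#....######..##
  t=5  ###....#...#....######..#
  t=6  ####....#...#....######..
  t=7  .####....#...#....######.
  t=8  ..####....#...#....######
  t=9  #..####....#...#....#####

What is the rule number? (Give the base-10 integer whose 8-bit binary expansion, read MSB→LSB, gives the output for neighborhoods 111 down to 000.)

  [7] ### => #  t=0,i=12
  [6] ##. => #  t=0,i=7
  [5] #.# => .  t=0,i=8
  [4] #.. => #  t=0,i=3
  [3] .## => .  t=0,i=6
  [2] .#. => .  t=0,i=2
  [1] ..# => .  t=0,i=1
  [0] ... => .  t=0,i=0
  bits 11010000 = 208

208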